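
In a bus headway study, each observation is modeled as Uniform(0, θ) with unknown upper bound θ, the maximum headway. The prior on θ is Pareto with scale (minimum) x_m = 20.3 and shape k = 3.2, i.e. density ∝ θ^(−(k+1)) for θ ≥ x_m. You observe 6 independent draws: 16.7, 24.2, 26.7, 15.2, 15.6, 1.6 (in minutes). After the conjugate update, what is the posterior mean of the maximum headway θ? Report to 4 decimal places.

29.9561

A Pareto(scale x_m, shape k) prior on the upper bound θ of Uniform(0, θ) is conjugate: posterior is Pareto(max(x_m, max xᵢ), k + n).
Sample maximum = 26.7; prior scale x_m = 20.3 → posterior scale = max = 26.7.
Posterior shape = 3.2 + 6 = 9.2.
E[θ|data] = k·x_m/(k−1) = 9.2·26.7/8.2 = 29.9561.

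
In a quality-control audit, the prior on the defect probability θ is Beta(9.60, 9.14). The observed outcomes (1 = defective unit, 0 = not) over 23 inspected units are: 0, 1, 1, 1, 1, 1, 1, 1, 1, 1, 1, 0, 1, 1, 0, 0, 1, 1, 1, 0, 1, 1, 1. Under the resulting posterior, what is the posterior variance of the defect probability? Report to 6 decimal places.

0.005241

The Beta prior is conjugate to a Binomial/Bernoulli likelihood; the update adds successes to α and failures to β.
Posterior: Beta(α+k, β+n−k) = Beta(9.60+18, 9.14+5) = Beta(27.60, 14.14).
Var = αβ/((α+β)²(α+β+1)) = 27.60·14.14/(41.74²·42.74) = 0.005241.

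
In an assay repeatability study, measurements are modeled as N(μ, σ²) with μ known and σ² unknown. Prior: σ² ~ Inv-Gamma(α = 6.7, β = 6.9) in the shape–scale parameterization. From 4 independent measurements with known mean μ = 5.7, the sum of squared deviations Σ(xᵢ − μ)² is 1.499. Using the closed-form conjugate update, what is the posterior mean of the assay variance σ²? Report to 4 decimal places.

0.9934

With known mean μ and an Inverse-Gamma(α, β) prior on σ², the Normal likelihood is conjugate: posterior is Inv-Gamma(α + n/2, β + Σ(xᵢ−μ)²/2).
Posterior: Inv-Gamma(6.7 + 4/2, 6.9 + 1.499/2) = Inv-Gamma(8.70, 7.6495).
E[σ²|data] = β/(α−1) = 7.6495/7.70 = 0.9934.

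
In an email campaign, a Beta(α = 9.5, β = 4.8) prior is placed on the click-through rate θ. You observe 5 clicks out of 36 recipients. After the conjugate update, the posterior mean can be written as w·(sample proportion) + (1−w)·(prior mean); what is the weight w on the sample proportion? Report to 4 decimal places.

The Beta prior is conjugate to a Binomial/Bernoulli likelihood; the update adds successes to α and failures to β.
Posterior mean = (α₀+k)/(α₀+β₀+n) = [n/(α₀+β₀+n)]·(k/n) + [(α₀+β₀)/(α₀+β₀+n)]·α₀/(α₀+β₀), so only n and the prior enter the weight.
The weight on the data is w = n/(α₀+β₀+n) = 36/(9.5+4.8+36) = 36/50.3 = 0.7157.

0.7157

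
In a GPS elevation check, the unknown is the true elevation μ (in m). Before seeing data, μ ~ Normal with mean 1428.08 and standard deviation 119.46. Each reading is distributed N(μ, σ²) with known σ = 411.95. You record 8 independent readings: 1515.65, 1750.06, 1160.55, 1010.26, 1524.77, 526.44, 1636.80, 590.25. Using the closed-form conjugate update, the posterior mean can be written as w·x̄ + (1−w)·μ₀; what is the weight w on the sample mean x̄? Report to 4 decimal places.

For Normal data with known variance σ², a Normal(μ₀, σ₀²) prior on μ is conjugate. Posterior precision = 1/σ₀² + n/σ²; posterior mean is the precision-weighted average of μ₀ and x̄.
σ₀² = 119.46² = 14270.6916, σ² = 411.95² = 169702.8025. Prior precision 1/σ₀² = 1/14270.6916; data precision n/σ² = 8/169702.8025.
w = (n/σ²)/(1/σ₀² + n/σ²) = n·σ₀²/(σ² + n·σ₀²) = 8·14270.6916/(169702.8025 + 8·14270.6916) = 114165.5328/283868.3353 = 0.4022.

0.4022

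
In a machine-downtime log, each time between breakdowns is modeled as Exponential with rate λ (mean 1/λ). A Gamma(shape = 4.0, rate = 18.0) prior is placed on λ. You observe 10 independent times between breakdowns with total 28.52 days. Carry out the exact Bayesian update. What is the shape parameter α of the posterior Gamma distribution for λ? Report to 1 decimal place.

14.0

With a Gamma(shape α, rate β) prior on the exponential rate λ, the posterior after n observations with total T = Σxᵢ is Gamma(α+n, β+T).
Posterior: Gamma(4.0+10, 18.0+28.52) = Gamma(14.0, 46.52).
Posterior α = 14.0.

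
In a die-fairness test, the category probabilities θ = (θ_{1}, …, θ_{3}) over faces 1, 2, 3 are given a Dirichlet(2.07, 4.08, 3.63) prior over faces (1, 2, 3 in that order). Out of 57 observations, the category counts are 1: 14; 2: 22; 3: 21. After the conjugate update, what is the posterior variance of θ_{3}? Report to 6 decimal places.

0.003435

The Dirichlet prior is conjugate to the Multinomial likelihood: each posterior αⱼ = prior αⱼ + observed count nⱼ.
Posterior concentration: (16.07, 26.08, 24.63), total = 66.78.
Var[θ_j] = α_j(Σα−α_j)/((Σα)²(Σα+1)) = 24.63·42.15/(66.78²·67.78) = 0.003435.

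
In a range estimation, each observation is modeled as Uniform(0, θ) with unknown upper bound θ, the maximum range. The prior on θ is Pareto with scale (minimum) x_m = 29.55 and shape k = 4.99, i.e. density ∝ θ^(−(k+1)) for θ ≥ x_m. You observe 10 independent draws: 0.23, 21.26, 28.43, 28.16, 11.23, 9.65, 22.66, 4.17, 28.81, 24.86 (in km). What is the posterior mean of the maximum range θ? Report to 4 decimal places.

A Pareto(scale x_m, shape k) prior on the upper bound θ of Uniform(0, θ) is conjugate: posterior is Pareto(max(x_m, max xᵢ), k + n).
Sample maximum = 28.81; prior scale x_m = 29.55 → posterior scale = max = 29.55.
Posterior shape = 4.99 + 10 = 14.99.
E[θ|data] = k·x_m/(k−1) = 14.99·29.55/13.99 = 31.6622.

31.6622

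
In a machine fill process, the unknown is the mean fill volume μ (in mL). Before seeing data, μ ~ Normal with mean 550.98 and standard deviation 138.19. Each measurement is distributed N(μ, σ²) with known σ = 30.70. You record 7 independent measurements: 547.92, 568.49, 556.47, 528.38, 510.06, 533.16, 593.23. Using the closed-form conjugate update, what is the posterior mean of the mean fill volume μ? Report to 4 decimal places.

For Normal data with known variance σ², a Normal(μ₀, σ₀²) prior on μ is conjugate. Posterior precision = 1/σ₀² + n/σ²; posterior mean is the precision-weighted average of μ₀ and x̄.
Σxᵢ = 547.92 + 568.49 + 556.47 + 528.38 + 510.06 + 533.16 + 593.23 = 3837.71, so n·x̄ = 3837.71.
σ₀² = 138.19² = 19096.4761, σ² = 30.70² = 942.49; σ² + n·σ₀² = 942.49 + 7·19096.4761 = 134617.8227.
Posterior mean = (μ₀/σ₀² + n·x̄/σ²)/(1/σ₀² + n/σ²) = (σ²·μ₀ + σ₀²·n·x̄)/(σ² + n·σ₀²) = (942.49·550.98 + 19096.4761·3837.71)/134617.8227 = 73806030.433931/134617.8227 = 548.2634.

548.2634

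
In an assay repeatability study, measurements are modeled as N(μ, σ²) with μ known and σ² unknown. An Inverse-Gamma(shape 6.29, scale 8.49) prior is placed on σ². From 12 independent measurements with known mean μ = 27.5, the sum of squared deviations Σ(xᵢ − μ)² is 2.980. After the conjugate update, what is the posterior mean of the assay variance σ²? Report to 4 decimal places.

0.8840

With known mean μ and an Inverse-Gamma(α, β) prior on σ², the Normal likelihood is conjugate: posterior is Inv-Gamma(α + n/2, β + Σ(xᵢ−μ)²/2).
Posterior: Inv-Gamma(6.29 + 12/2, 8.49 + 2.980/2) = Inv-Gamma(12.29, 9.9800).
E[σ²|data] = β/(α−1) = 9.9800/11.29 = 0.8840.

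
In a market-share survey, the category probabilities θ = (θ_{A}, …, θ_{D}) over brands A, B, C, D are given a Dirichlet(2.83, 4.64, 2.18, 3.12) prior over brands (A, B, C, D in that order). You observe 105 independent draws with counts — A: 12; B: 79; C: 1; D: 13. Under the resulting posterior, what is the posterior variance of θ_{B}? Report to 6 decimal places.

0.001733

The Dirichlet prior is conjugate to the Multinomial likelihood: each posterior αⱼ = prior αⱼ + observed count nⱼ.
Posterior concentration: (14.83, 83.64, 3.18, 16.12), total = 117.77.
Var[θ_j] = α_j(Σα−α_j)/((Σα)²(Σα+1)) = 83.64·34.13/(117.77²·118.77) = 0.001733.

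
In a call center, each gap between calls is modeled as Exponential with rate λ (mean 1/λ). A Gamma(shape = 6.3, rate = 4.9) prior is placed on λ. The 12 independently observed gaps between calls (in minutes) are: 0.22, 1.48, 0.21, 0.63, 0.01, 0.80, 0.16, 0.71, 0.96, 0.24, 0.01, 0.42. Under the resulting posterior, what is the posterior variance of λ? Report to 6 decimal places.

0.158356

With a Gamma(shape α, rate β) prior on the exponential rate λ, the posterior after n observations with total T = Σxᵢ is Gamma(α+n, β+T).
Sum of observations T = 5.85 minutes; n = 12.
Posterior: Gamma(6.3+12, 4.9+5.85) = Gamma(18.3, 10.75).
Var = α/β² = 0.158356.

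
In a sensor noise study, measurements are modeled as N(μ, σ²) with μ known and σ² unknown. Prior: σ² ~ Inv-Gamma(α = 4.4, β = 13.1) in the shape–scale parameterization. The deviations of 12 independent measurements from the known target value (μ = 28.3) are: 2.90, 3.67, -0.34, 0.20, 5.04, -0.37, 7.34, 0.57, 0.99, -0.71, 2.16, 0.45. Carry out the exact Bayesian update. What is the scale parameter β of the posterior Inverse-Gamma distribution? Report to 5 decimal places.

With known mean μ and an Inverse-Gamma(α, β) prior on σ², the Normal likelihood is conjugate: posterior is Inv-Gamma(α + n/2, β + Σ(xᵢ−μ)²/2).
Σ(xᵢ−μ)² = (2.90)² + (3.67)² + (-0.34)² + (0.20)² + (5.04)² + (-0.37)² + (7.34)² + (0.57)² + (0.99)² + (-0.71)² + (2.16)² + (0.45)² = 108.1258.
Posterior: Inv-Gamma(4.4 + 12/2, 13.1 + 108.1258/2) = Inv-Gamma(10.40, 67.16290).
Posterior β = 67.16290.

67.16290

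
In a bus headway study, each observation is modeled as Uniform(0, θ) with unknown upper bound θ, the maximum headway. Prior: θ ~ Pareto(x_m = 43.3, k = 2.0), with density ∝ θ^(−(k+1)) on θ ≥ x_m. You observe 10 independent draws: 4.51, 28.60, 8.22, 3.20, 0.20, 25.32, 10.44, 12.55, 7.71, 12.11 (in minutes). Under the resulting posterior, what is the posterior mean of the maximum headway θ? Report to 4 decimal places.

47.2364

A Pareto(scale x_m, shape k) prior on the upper bound θ of Uniform(0, θ) is conjugate: posterior is Pareto(max(x_m, max xᵢ), k + n).
Sample maximum = 28.60; prior scale x_m = 43.3 → posterior scale = max = 43.30.
Posterior shape = 2.0 + 10 = 12.0.
E[θ|data] = k·x_m/(k−1) = 12.0·43.30/11.0 = 47.2364.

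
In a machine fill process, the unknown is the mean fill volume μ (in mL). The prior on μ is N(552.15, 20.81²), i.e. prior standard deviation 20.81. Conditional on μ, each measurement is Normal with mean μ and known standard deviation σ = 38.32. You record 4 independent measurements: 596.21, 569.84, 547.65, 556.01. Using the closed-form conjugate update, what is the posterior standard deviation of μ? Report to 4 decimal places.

14.0954

For Normal data with known variance σ², a Normal(μ₀, σ₀²) prior on μ is conjugate. Posterior precision = 1/σ₀² + n/σ²; posterior mean is the precision-weighted average of μ₀ and x̄.
σ₀² = 20.81² = 433.0561, σ² = 38.32² = 1468.4224; σ² + n·σ₀² = 1468.4224 + 4·433.0561 = 3200.6468.
Posterior precision = 1/σ₀² + n/σ² = 1/433.0561 + 4/1468.4224 = (σ² + n·σ₀²)/(σ₀²σ²) = 3200.6468/(433.0561·1468.4224); posterior variance σₙ² = σ₀²σ²/(σ² + n·σ₀²) = 433.0561·1468.4224/3200.6468 = 198.681491.
Posterior SD = √σₙ² = √(433.0561·1468.4224/3200.6468) = 14.0954.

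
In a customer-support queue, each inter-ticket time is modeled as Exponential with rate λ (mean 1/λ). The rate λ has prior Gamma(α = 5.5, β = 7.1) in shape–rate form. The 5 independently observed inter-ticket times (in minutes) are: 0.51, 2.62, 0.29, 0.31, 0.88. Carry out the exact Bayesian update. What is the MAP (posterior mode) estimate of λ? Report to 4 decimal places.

With a Gamma(shape α, rate β) prior on the exponential rate λ, the posterior after n observations with total T = Σxᵢ is Gamma(α+n, β+T).
Sum of observations T = 4.61 minutes; n = 5.
Posterior: Gamma(5.5+5, 7.1+4.61) = Gamma(10.5, 11.71).
Mode = (α−1)/β = 0.8113.

0.8113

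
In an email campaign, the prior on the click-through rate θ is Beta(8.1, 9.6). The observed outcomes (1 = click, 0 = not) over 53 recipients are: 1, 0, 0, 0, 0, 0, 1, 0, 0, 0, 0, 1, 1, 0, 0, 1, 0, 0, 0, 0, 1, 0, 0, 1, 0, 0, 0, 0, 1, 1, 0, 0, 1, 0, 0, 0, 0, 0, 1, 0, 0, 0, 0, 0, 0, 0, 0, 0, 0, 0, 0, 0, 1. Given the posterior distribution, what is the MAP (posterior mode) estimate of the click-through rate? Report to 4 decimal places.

The Beta prior is conjugate to a Binomial/Bernoulli likelihood; the update adds successes to α and failures to β.
Posterior: Beta(α+k, β+n−k) = Beta(8.1+12, 9.6+41) = Beta(20.1, 50.6).
Mode of Beta(a,b) for a,b>1 is (a−1)/(a+b−2) = 19.1/68.7 = 0.2780.

0.2780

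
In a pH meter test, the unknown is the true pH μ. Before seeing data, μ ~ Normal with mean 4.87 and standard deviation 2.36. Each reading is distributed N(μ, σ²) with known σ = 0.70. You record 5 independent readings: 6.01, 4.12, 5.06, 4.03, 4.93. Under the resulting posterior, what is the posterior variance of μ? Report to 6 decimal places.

For Normal data with known variance σ², a Normal(μ₀, σ₀²) prior on μ is conjugate. Posterior precision = 1/σ₀² + n/σ²; posterior mean is the precision-weighted average of μ₀ and x̄.
σ₀² = 2.36² = 5.5696, σ² = 0.70² = 0.49; σ² + n·σ₀² = 0.49 + 5·5.5696 = 28.338.
Posterior precision = 1/σ₀² + n/σ² = 1/5.5696 + 5/0.49 = (σ² + n·σ₀²)/(σ₀²σ²) = 28.338/(5.5696·0.49); posterior variance σₙ² = σ₀²σ²/(σ² + n·σ₀²) = 5.5696·0.49/28.338 = 0.096305.

0.096305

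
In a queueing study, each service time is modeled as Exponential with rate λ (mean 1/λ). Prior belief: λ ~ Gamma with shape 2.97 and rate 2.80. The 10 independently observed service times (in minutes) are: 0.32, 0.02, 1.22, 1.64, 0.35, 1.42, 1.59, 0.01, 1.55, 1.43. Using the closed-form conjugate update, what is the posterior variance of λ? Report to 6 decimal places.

With a Gamma(shape α, rate β) prior on the exponential rate λ, the posterior after n observations with total T = Σxᵢ is Gamma(α+n, β+T).
Sum of observations T = 9.55 minutes; n = 10.
Posterior: Gamma(2.97+10, 2.80+9.55) = Gamma(12.97, 12.35).
Var = α/β² = 0.085037.

0.085037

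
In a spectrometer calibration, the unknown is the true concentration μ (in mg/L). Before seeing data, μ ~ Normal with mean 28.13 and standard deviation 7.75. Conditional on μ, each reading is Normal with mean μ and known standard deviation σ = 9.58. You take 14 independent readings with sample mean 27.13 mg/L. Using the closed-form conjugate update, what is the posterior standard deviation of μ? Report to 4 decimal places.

2.4311

For Normal data with known variance σ², a Normal(μ₀, σ₀²) prior on μ is conjugate. Posterior precision = 1/σ₀² + n/σ²; posterior mean is the precision-weighted average of μ₀ and x̄.
σ₀² = 7.75² = 60.0625, σ² = 9.58² = 91.7764; σ² + n·σ₀² = 91.7764 + 14·60.0625 = 932.6514.
Posterior precision = 1/σ₀² + n/σ² = 1/60.0625 + 14/91.7764 = (σ² + n·σ₀²)/(σ₀²σ²) = 932.6514/(60.0625·91.7764); posterior variance σₙ² = σ₀²σ²/(σ² + n·σ₀²) = 60.0625·91.7764/932.6514 = 5.910376.
Posterior SD = √σₙ² = √(60.0625·91.7764/932.6514) = 2.4311.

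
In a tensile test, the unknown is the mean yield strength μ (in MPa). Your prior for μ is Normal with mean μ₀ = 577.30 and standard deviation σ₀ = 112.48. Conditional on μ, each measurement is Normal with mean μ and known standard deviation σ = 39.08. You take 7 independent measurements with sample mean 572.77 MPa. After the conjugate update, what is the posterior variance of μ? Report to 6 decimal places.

214.479384

For Normal data with known variance σ², a Normal(μ₀, σ₀²) prior on μ is conjugate. Posterior precision = 1/σ₀² + n/σ²; posterior mean is the precision-weighted average of μ₀ and x̄.
σ₀² = 112.48² = 12651.7504, σ² = 39.08² = 1527.2464; σ² + n·σ₀² = 1527.2464 + 7·12651.7504 = 90089.4992.
Posterior precision = 1/σ₀² + n/σ² = 1/12651.7504 + 7/1527.2464 = (σ² + n·σ₀²)/(σ₀²σ²) = 90089.4992/(12651.7504·1527.2464); posterior variance σₙ² = σ₀²σ²/(σ² + n·σ₀²) = 12651.7504·1527.2464/90089.4992 = 214.479384.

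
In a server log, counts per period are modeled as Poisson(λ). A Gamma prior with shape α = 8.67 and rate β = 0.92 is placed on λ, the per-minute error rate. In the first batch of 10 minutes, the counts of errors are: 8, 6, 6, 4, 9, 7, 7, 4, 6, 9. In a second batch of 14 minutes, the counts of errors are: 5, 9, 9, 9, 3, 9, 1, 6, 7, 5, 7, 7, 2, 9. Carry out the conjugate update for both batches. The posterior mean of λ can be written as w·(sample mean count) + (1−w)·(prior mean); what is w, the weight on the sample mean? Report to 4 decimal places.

0.9631

With a Gamma(shape α, rate β) prior, the Poisson likelihood is conjugate: the posterior is Gamma(α + ΣXᵢ, β + n).
Total number of minutes: n = 10 + 14 = 24.
Posterior mean = (α₀+S)/(β₀+n) = [n/(β₀+n)]·(S/n) + [β₀/(β₀+n)]·(α₀/β₀), so only n and β₀ enter the weight.
Weight on data w = n/(β₀+n) = 24/(0.92+24) = 24/24.92 = 0.9631.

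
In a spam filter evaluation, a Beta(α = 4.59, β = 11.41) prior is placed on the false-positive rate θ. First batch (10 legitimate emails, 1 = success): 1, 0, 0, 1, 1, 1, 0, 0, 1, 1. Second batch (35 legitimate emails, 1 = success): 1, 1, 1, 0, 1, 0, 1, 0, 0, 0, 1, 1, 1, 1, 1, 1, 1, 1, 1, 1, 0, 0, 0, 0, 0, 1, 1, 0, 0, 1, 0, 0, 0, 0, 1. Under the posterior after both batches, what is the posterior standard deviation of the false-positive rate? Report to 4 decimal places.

The Beta prior is conjugate to a Binomial/Bernoulli likelihood; the update adds successes to α and failures to β.
After batch 1: Beta(4.59+6, 11.41+4) = Beta(10.59, 15.41).
After batch 2: Beta(10.59+19, 15.41+16) = Beta(29.59, 31.41).
Var = αβ/((α+β)²(α+β+1)) = 29.59·31.41/(61.00²·62.00) = 0.00402867; SD = √0.00402867 = 0.0635.

0.0635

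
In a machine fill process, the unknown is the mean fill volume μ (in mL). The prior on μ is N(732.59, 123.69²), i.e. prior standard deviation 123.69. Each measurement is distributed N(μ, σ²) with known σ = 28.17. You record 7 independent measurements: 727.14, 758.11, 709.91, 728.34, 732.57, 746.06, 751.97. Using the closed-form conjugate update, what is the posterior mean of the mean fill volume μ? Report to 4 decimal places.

736.2727

For Normal data with known variance σ², a Normal(μ₀, σ₀²) prior on μ is conjugate. Posterior precision = 1/σ₀² + n/σ²; posterior mean is the precision-weighted average of μ₀ and x̄.
Σxᵢ = 727.14 + 758.11 + 709.91 + 728.34 + 732.57 + 746.06 + 751.97 = 5154.1, so n·x̄ = 5154.1.
σ₀² = 123.69² = 15299.2161, σ² = 28.17² = 793.5489; σ² + n·σ₀² = 793.5489 + 7·15299.2161 = 107888.0616.
Posterior mean = (μ₀/σ₀² + n·x̄/σ²)/(1/σ₀² + n/σ²) = (σ²·μ₀ + σ₀²·n·x̄)/(σ² + n·σ₀²) = (793.5489·732.59 + 15299.2161·5154.1)/107888.0616 = 79435035.689661/107888.0616 = 736.2727.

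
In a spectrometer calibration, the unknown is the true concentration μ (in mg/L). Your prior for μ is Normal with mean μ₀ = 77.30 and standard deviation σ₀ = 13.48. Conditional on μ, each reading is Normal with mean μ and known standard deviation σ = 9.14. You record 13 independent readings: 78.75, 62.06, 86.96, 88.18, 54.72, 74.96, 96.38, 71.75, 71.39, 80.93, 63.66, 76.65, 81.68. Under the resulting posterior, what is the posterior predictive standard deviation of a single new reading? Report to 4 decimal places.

9.4734

For Normal data with known variance σ², a Normal(μ₀, σ₀²) prior on μ is conjugate. Posterior precision = 1/σ₀² + n/σ²; posterior mean is the precision-weighted average of μ₀ and x̄.
σ₀² = 13.48² = 181.7104, σ² = 9.14² = 83.5396; σ² + n·σ₀² = 83.5396 + 13·181.7104 = 2445.7748.
Posterior precision = 1/σ₀² + n/σ² = 1/181.7104 + 13/83.5396 = (σ² + n·σ₀²)/(σ₀²σ²) = 2445.7748/(181.7104·83.5396); posterior variance σₙ² = σ₀²σ²/(σ² + n·σ₀²) = 181.7104·83.5396/2445.7748 = 6.206628.
Predictive variance for one new observation = σₙ² + σ² = 181.7104·83.5396/2445.7748 + 83.5396 = σ²·(σ₀² + 2445.7748)/2445.7748 = 83.5396·2627.4852/2445.7748 = 89.746228; SD = √(83.5396·2627.4852/2445.7748) = 9.4734.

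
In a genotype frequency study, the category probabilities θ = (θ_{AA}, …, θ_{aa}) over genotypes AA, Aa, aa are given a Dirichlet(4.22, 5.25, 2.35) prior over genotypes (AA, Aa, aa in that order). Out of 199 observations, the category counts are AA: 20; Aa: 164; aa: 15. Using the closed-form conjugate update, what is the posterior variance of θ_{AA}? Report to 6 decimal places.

0.000480

The Dirichlet prior is conjugate to the Multinomial likelihood: each posterior αⱼ = prior αⱼ + observed count nⱼ.
Posterior concentration: (24.22, 169.25, 17.35), total = 210.82.
Var[θ_j] = α_j(Σα−α_j)/((Σα)²(Σα+1)) = 24.22·186.60/(210.82²·211.82) = 0.000480.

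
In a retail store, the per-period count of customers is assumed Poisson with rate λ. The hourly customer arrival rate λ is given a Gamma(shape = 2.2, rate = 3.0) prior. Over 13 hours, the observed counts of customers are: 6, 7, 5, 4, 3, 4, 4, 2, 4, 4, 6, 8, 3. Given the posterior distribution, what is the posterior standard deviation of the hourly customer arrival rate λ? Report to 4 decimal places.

With a Gamma(shape α, rate β) prior, the Poisson likelihood is conjugate: the posterior is Gamma(α + ΣXᵢ, β + n).
Sum of counts S = 60 over n = 13 hours.
Posterior: Gamma(α+S, β+n) = Gamma(2.2+60, 3.0+13) = Gamma(62.2, 16.0).
SD = √α/β = √62.2/16.0 = 0.4929.

0.4929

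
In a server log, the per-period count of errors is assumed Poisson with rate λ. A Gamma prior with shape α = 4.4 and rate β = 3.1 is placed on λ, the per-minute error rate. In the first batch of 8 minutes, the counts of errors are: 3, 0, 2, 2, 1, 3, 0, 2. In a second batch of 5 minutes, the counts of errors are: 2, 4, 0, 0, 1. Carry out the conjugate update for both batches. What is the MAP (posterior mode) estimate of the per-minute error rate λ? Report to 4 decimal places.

1.4534

With a Gamma(shape α, rate β) prior, the Poisson likelihood is conjugate: the posterior is Gamma(α + ΣXᵢ, β + n).
Batch 1: sum of counts S = 13 over n = 8 minutes.
After batch 1: Gamma(α+S, β+n) = Gamma(4.4+13, 3.1+8) = Gamma(17.4, 11.1).
Batch 2: sum of counts S = 7 over n = 5 minutes.
After batch 2: Gamma(α+S, β+n) = Gamma(17.4+7, 11.1+5) = Gamma(24.4, 16.1).
Mode of Gamma(α,β) for α≥1 is (α−1)/β = 23.4/16.1 = 1.4534.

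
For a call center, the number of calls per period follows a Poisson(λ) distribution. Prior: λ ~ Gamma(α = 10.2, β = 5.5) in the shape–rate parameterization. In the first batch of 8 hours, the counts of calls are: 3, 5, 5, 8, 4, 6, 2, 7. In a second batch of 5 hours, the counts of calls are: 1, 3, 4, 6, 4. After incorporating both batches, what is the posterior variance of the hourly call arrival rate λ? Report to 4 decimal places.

With a Gamma(shape α, rate β) prior, the Poisson likelihood is conjugate: the posterior is Gamma(α + ΣXᵢ, β + n).
Batch 1: sum of counts S = 40 over n = 8 hours.
After batch 1: Gamma(α+S, β+n) = Gamma(10.2+40, 5.5+8) = Gamma(50.2, 13.5).
Batch 2: sum of counts S = 18 over n = 5 hours.
After batch 2: Gamma(α+S, β+n) = Gamma(50.2+18, 13.5+5) = Gamma(68.2, 18.5).
Var = α/β² = 68.2/18.5² = 0.1993.

0.1993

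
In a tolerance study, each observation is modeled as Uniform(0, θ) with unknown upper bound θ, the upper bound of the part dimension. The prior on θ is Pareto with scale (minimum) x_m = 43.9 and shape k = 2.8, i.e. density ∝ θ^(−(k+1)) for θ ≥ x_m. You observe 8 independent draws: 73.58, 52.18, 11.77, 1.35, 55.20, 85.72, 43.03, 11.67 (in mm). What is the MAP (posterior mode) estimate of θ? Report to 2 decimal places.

A Pareto(scale x_m, shape k) prior on the upper bound θ of Uniform(0, θ) is conjugate: posterior is Pareto(max(x_m, max xᵢ), k + n).
Sample maximum = 85.72; prior scale x_m = 43.9 → posterior scale = max = 85.72.
Posterior shape = 2.8 + 8 = 10.8.
The Pareto density is decreasing on [x_m, ∞), so the mode is x_m = 85.72.

85.72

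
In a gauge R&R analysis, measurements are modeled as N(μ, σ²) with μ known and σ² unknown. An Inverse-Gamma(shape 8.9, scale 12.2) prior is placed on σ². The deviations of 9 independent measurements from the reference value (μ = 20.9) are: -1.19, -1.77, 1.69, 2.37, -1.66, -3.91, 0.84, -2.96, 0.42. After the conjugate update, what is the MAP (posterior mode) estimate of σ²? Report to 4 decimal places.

2.2607

With known mean μ and an Inverse-Gamma(α, β) prior on σ², the Normal likelihood is conjugate: posterior is Inv-Gamma(α + n/2, β + Σ(xᵢ−μ)²/2).
Σ(xᵢ−μ)² = (-1.19)² + (-1.77)² + (1.69)² + (2.37)² + (-1.66)² + (-3.91)² + (0.84)² + (-2.96)² + (0.42)² = 40.7093.
Posterior: Inv-Gamma(8.9 + 9/2, 12.2 + 40.7093/2) = Inv-Gamma(13.40, 32.55465).
Mode = β/(α+1) = 32.55465/14.40 = 2.2607.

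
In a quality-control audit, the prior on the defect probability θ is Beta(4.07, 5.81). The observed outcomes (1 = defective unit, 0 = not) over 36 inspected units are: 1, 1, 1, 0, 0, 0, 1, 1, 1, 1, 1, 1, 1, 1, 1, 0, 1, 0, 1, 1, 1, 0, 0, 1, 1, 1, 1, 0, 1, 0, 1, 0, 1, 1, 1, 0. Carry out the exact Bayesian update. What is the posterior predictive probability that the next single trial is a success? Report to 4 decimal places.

The Beta prior is conjugate to a Binomial/Bernoulli likelihood; the update adds successes to α and failures to β.
Posterior: Beta(α+k, β+n−k) = Beta(4.07+25, 5.81+11) = Beta(29.07, 16.81).
For a single future Bernoulli trial, P(success | data) = α/(α+β) = 0.6336.

0.6336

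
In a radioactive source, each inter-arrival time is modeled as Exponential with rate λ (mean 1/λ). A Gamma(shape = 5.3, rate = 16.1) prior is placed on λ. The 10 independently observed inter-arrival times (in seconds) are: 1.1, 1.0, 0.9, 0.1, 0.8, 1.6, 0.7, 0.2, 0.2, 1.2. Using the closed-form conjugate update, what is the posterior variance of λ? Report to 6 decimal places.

0.026785

With a Gamma(shape α, rate β) prior on the exponential rate λ, the posterior after n observations with total T = Σxᵢ is Gamma(α+n, β+T).
Sum of observations T = 7.8 seconds; n = 10.
Posterior: Gamma(5.3+10, 16.1+7.8) = Gamma(15.3, 23.9).
Var = α/β² = 0.026785.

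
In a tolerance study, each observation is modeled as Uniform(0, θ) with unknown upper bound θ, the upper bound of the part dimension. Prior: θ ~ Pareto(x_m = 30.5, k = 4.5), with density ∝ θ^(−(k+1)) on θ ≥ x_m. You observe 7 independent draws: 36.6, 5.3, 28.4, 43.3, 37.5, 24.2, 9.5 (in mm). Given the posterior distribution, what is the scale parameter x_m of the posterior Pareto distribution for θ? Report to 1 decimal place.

43.3

A Pareto(scale x_m, shape k) prior on the upper bound θ of Uniform(0, θ) is conjugate: posterior is Pareto(max(x_m, max xᵢ), k + n).
Sample maximum = 43.3; prior scale x_m = 30.5 → posterior scale = max = 43.3.
Posterior shape = 4.5 + 7 = 11.5.
Posterior scale x_m = 43.3.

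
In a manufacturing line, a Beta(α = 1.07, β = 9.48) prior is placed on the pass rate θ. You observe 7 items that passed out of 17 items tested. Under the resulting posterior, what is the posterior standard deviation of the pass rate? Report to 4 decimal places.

0.0852

The Beta prior is conjugate to a Binomial/Bernoulli likelihood; the update adds successes to α and failures to β.
Posterior: Beta(α+k, β+n−k) = Beta(1.07+7, 9.48+10) = Beta(8.07, 19.48).
Var = αβ/((α+β)²(α+β+1)) = 8.07·19.48/(27.55²·28.55) = 0.00725459; SD = √0.00725459 = 0.0852.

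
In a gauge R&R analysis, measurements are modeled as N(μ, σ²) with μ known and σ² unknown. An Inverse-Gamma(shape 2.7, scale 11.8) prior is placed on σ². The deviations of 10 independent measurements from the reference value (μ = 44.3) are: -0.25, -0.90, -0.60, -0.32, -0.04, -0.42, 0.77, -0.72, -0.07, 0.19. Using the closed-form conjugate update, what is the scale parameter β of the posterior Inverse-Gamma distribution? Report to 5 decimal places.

With known mean μ and an Inverse-Gamma(α, β) prior on σ², the Normal likelihood is conjugate: posterior is Inv-Gamma(α + n/2, β + Σ(xᵢ−μ)²/2).
Σ(xᵢ−μ)² = (-0.25)² + (-0.90)² + (-0.60)² + (-0.32)² + (-0.04)² + (-0.42)² + (0.77)² + (-0.72)² + (-0.07)² + (0.19)² = 2.6652.
Posterior: Inv-Gamma(2.7 + 10/2, 11.8 + 2.6652/2) = Inv-Gamma(7.70, 13.13260).
Posterior β = 13.13260.

13.13260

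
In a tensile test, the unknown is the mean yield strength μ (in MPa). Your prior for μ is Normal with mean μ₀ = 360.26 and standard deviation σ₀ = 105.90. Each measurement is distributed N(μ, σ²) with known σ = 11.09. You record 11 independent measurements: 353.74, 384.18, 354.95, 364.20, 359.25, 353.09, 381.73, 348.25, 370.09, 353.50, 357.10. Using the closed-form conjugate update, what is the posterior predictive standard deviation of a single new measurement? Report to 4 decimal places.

For Normal data with known variance σ², a Normal(μ₀, σ₀²) prior on μ is conjugate. Posterior precision = 1/σ₀² + n/σ²; posterior mean is the precision-weighted average of μ₀ and x̄.
σ₀² = 105.90² = 11214.81, σ² = 11.09² = 122.9881; σ² + n·σ₀² = 122.9881 + 11·11214.81 = 123485.8981.
Posterior precision = 1/σ₀² + n/σ² = 1/11214.81 + 11/122.9881 = (σ² + n·σ₀²)/(σ₀²σ²) = 123485.8981/(11214.81·122.9881); posterior variance σₙ² = σ₀²σ²/(σ² + n·σ₀²) = 11214.81·122.9881/123485.8981 = 11.169601.
Predictive variance for one new observation = σₙ² + σ² = 11214.81·122.9881/123485.8981 + 122.9881 = σ²·(σ₀² + 123485.8981)/123485.8981 = 122.9881·134700.7081/123485.8981 = 134.157701; SD = √(122.9881·134700.7081/123485.8981) = 11.5826.

11.5826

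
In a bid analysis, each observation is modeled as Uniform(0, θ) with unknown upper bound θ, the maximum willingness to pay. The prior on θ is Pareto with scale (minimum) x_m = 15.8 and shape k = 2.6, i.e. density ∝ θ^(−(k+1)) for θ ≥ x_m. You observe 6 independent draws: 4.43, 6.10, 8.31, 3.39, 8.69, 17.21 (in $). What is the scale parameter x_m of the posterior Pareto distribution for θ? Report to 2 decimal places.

17.21

A Pareto(scale x_m, shape k) prior on the upper bound θ of Uniform(0, θ) is conjugate: posterior is Pareto(max(x_m, max xᵢ), k + n).
Sample maximum = 17.21; prior scale x_m = 15.8 → posterior scale = max = 17.21.
Posterior shape = 2.6 + 6 = 8.6.
Posterior scale x_m = 17.21.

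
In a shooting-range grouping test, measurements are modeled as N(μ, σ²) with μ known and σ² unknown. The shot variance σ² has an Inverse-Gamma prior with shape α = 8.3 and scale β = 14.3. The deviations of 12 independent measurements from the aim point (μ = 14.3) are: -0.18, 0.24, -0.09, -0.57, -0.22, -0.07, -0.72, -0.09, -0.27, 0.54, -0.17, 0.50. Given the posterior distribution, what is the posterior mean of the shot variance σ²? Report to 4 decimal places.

With known mean μ and an Inverse-Gamma(α, β) prior on σ², the Normal likelihood is conjugate: posterior is Inv-Gamma(α + n/2, β + Σ(xᵢ−μ)²/2).
Σ(xᵢ−μ)² = (-0.18)² + (0.24)² + (-0.09)² + (-0.57)² + (-0.22)² + (-0.07)² + (-0.72)² + (-0.09)² + (-0.27)² + (0.54)² + (-0.17)² + (0.50)² = 1.6462.
Posterior: Inv-Gamma(8.3 + 12/2, 14.3 + 1.6462/2) = Inv-Gamma(14.30, 15.12310).
E[σ²|data] = β/(α−1) = 15.12310/13.30 = 1.1371.

1.1371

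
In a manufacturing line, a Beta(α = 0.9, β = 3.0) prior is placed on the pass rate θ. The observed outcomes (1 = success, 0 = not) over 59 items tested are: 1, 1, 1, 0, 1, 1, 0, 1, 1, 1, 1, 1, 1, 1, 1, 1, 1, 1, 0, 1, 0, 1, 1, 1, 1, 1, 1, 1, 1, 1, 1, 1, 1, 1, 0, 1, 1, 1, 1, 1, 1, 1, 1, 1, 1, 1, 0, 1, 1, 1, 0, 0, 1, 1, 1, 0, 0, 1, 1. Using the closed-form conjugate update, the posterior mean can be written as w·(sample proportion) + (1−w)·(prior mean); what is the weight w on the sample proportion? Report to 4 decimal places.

The Beta prior is conjugate to a Binomial/Bernoulli likelihood; the update adds successes to α and failures to β.
Posterior mean = (α₀+k)/(α₀+β₀+n) = [n/(α₀+β₀+n)]·(k/n) + [(α₀+β₀)/(α₀+β₀+n)]·α₀/(α₀+β₀), so only n and the prior enter the weight.
The weight on the data is w = n/(α₀+β₀+n) = 59/(0.9+3.0+59) = 59/62.9 = 0.9380.

0.9380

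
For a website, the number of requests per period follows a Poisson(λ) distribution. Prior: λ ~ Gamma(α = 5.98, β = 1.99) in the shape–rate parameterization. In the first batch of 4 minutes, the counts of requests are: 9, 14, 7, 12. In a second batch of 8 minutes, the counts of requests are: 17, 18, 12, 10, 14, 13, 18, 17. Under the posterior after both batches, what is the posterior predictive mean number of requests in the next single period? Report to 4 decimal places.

11.9357

With a Gamma(shape α, rate β) prior, the Poisson likelihood is conjugate: the posterior is Gamma(α + ΣXᵢ, β + n).
Batch 1: sum of counts S = 42 over n = 4 minutes.
After batch 1: Gamma(α+S, β+n) = Gamma(5.98+42, 1.99+4) = Gamma(47.98, 5.99).
Batch 2: sum of counts S = 119 over n = 8 minutes.
After batch 2: Gamma(α+S, β+n) = Gamma(47.98+119, 5.99+8) = Gamma(166.98, 13.99).
The predictive distribution for one future period is NegBinom with mean α/β = 11.9357.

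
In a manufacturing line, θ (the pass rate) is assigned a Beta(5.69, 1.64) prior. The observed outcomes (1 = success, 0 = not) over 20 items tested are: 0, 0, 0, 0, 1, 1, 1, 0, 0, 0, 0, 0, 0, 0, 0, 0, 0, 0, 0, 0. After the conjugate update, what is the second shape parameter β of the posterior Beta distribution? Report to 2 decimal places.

18.64

The Beta prior is conjugate to a Binomial/Bernoulli likelihood; the update adds successes to α and failures to β.
Posterior: Beta(α+k, β+n−k) = Beta(5.69+3, 1.64+17) = Beta(8.69, 18.64).
Posterior β = 18.64.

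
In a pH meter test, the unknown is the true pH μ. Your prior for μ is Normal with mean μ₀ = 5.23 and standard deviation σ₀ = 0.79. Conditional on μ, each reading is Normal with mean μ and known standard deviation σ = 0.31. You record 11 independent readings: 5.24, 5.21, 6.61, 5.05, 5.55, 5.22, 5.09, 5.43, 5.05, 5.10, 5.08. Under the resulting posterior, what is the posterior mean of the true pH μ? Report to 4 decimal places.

5.3286

For Normal data with known variance σ², a Normal(μ₀, σ₀²) prior on μ is conjugate. Posterior precision = 1/σ₀² + n/σ²; posterior mean is the precision-weighted average of μ₀ and x̄.
Σxᵢ = 5.24 + 5.21 + 6.61 + 5.05 + 5.55 + 5.22 + 5.09 + 5.43 + 5.05 + 5.10 + 5.08 = 58.63, so n·x̄ = 58.63.
σ₀² = 0.79² = 0.6241, σ² = 0.31² = 0.0961; σ² + n·σ₀² = 0.0961 + 11·0.6241 = 6.9612.
Posterior mean = (μ₀/σ₀² + n·x̄/σ²)/(1/σ₀² + n/σ²) = (σ²·μ₀ + σ₀²·n·x̄)/(σ² + n·σ₀²) = (0.0961·5.23 + 0.6241·58.63)/6.9612 = 37.093586/6.9612 = 5.3286.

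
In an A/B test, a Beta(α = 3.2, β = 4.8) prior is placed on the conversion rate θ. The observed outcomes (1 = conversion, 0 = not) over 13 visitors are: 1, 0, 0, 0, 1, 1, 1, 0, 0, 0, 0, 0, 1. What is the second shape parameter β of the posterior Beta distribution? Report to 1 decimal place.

The Beta prior is conjugate to a Binomial/Bernoulli likelihood; the update adds successes to α and failures to β.
Posterior: Beta(α+k, β+n−k) = Beta(3.2+5, 4.8+8) = Beta(8.2, 12.8).
Posterior β = 12.8.

12.8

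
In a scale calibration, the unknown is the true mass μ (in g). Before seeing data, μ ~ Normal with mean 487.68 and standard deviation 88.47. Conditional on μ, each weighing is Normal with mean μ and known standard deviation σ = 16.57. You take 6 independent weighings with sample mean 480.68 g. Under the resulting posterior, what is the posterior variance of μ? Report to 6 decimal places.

For Normal data with known variance σ², a Normal(μ₀, σ₀²) prior on μ is conjugate. Posterior precision = 1/σ₀² + n/σ²; posterior mean is the precision-weighted average of μ₀ and x̄.
σ₀² = 88.47² = 7826.9409, σ² = 16.57² = 274.5649; σ² + n·σ₀² = 274.5649 + 6·7826.9409 = 47236.2103.
Posterior precision = 1/σ₀² + n/σ² = 1/7826.9409 + 6/274.5649 = (σ² + n·σ₀²)/(σ₀²σ²) = 47236.2103/(7826.9409·274.5649); posterior variance σₙ² = σ₀²σ²/(σ² + n·σ₀²) = 7826.9409·274.5649/47236.2103 = 45.494828.

45.494828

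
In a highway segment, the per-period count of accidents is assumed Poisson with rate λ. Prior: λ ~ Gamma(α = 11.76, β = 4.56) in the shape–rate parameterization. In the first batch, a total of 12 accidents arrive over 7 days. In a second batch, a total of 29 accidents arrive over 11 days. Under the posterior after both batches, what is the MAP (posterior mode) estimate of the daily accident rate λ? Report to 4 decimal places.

With a Gamma(shape α, rate β) prior, the Poisson likelihood is conjugate: the posterior is Gamma(α + ΣXᵢ, β + n).
After batch 1: Gamma(α+S, β+n) = Gamma(11.76+12, 4.56+7) = Gamma(23.76, 11.56).
After batch 2: Gamma(α+S, β+n) = Gamma(23.76+29, 11.56+11) = Gamma(52.76, 22.56).
Mode of Gamma(α,β) for α≥1 is (α−1)/β = 51.76/22.56 = 2.2943.

2.2943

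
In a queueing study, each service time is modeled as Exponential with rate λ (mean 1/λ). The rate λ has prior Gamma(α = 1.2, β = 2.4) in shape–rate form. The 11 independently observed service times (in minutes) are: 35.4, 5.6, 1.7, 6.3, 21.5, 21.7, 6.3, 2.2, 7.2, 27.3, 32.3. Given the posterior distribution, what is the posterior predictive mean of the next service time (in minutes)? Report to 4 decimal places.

With a Gamma(shape α, rate β) prior on the exponential rate λ, the posterior after n observations with total T = Σxᵢ is Gamma(α+n, β+T).
Sum of observations T = 167.5 minutes; n = 11.
Posterior: Gamma(1.2+11, 2.4+167.5) = Gamma(12.2, 169.9).
The predictive distribution for the next observation is Lomax; its mean is β/(α−1) = 169.9/11.2 = 15.1696.

15.1696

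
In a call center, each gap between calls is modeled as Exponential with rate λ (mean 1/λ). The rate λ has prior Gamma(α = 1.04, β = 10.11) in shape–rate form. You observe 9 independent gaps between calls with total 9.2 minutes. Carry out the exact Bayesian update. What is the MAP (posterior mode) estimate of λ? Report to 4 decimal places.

0.4682

With a Gamma(shape α, rate β) prior on the exponential rate λ, the posterior after n observations with total T = Σxᵢ is Gamma(α+n, β+T).
Posterior: Gamma(1.04+9, 10.11+9.2) = Gamma(10.04, 19.31).
Mode = (α−1)/β = 0.4682.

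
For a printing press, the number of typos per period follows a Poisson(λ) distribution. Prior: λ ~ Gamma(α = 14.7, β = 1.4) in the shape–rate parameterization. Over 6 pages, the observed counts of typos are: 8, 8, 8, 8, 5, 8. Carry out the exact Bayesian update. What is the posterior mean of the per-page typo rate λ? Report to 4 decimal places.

8.0676

With a Gamma(shape α, rate β) prior, the Poisson likelihood is conjugate: the posterior is Gamma(α + ΣXᵢ, β + n).
Sum of counts S = 45 over n = 6 pages.
Posterior: Gamma(α+S, β+n) = Gamma(14.7+45, 1.4+6) = Gamma(59.7, 7.4).
Posterior mean = α/β = 59.7/7.4 = 8.0676.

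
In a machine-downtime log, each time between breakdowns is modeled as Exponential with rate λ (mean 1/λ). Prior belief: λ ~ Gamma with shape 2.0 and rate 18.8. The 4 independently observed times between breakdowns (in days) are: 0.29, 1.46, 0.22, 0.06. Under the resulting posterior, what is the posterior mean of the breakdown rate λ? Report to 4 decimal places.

With a Gamma(shape α, rate β) prior on the exponential rate λ, the posterior after n observations with total T = Σxᵢ is Gamma(α+n, β+T).
Sum of observations T = 2.03 days; n = 4.
Posterior: Gamma(2.0+4, 18.8+2.03) = Gamma(6.0, 20.83).
Posterior mean of λ = α/β = 6.0/20.83 = 0.2880.

0.2880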